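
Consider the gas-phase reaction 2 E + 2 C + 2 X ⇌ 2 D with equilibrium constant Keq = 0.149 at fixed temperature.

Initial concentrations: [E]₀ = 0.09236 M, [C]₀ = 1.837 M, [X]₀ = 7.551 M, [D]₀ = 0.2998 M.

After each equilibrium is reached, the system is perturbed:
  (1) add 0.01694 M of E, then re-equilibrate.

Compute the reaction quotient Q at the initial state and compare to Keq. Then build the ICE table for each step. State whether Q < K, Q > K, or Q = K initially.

Q₀ = 0.05476 vs Keq = 0.149 ⇒ Q<K, forward
Step 1:
                  E         C         X         D
  init      0.09236     1.837     7.551    0.2998
  Δ        -0.02959  -0.02959  -0.02959   0.02959
  eq        0.06277     1.807     7.521    0.3294
  solve Keq expr → x = 0.01479; check Q = 0.149
Then add 0.01694 M of E.
Step 2:
                  E         C         X         D
  init      0.07971     1.807     7.521    0.3294
  Δ        -0.01371  -0.01371  -0.01371   0.01371
  eq          0.066     1.794     7.508    0.3431
  solve Keq expr → x = 0.006854; check Q = 0.149

Q₀ = 0.05476; Q < K (proceeds forward)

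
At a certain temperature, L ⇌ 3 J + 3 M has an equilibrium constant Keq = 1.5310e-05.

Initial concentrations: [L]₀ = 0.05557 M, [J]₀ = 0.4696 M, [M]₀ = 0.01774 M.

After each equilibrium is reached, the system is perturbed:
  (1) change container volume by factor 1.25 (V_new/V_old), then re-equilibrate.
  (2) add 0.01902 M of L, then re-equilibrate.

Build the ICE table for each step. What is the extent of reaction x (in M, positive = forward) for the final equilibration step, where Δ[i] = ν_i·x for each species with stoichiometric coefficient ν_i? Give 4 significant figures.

x = 8.9688e-04 M

Q₀ = 1.0404e-05 vs Keq = 1.5310e-05 ⇒ Q<K, forward
Step 1:
                   L          J          M
  I          0.05557     0.4696    0.01774
  C       -7.5030e-04   0.002251   0.002251
  E          0.05482     0.4719    0.01999
  solve Keq expr → x = 7.5030e-04; check Q = 1.5310e-05
Then change container volume by factor 1.25 (V_new/V_old).
Step 2:
                   L          J          M
  I          0.04386     0.3775    0.01599
  C        -0.002146   0.006437   0.006437
  E          0.04171     0.3839    0.02243
  solve Keq expr → x = 0.002146; check Q = 1.5310e-05
Then add 0.01902 M of L.
Step 3:
                   L          J          M
  I          0.06073     0.3839    0.02243
  C       -8.9688e-04   0.002691   0.002691
  E          0.05983     0.3866    0.02512
  solve Keq expr → x = 8.9688e-04; check Q = 1.5310e-05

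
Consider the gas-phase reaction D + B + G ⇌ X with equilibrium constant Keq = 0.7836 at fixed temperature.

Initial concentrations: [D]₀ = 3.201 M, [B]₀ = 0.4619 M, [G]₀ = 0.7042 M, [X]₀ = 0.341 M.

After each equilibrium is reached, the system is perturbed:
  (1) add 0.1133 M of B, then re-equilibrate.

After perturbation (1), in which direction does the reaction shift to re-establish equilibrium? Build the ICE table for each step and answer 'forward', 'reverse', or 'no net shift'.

Direction: forward

Q₀ = 0.3275 vs Keq = 0.7836 ⇒ Q<K, forward
Step 1:
                  D         B         G         X
  init        3.201    0.4619    0.7042     0.341
  Δ         -0.1263   -0.1263   -0.1263    0.1263
  eq          3.075    0.3356    0.5779    0.4673
  solve Keq expr → x = 0.1263; check Q = 0.7836
Then add 0.1133 M of B.
Step 2:
                  D         B         G         X
  init        3.075    0.4489    0.5779    0.4673
  Δ        -0.04462  -0.04462  -0.04462   0.04462
  eq           3.03    0.4043    0.5333    0.5119
  solve Keq expr → x = 0.04462; check Q = 0.7836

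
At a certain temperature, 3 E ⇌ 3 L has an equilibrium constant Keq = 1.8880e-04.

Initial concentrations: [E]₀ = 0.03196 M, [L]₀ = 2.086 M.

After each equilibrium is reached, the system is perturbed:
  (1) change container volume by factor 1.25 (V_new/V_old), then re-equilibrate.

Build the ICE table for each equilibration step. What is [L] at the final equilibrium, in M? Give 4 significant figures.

Q₀ = 2.7805e+05 vs Keq = 1.8880e-04 ⇒ Q>K, reverse
Step 1:
                  E         L
  Initial   0.03196     2.086
  Change      1.971    -1.971
  Equil       2.003    0.1149
  solve Keq expr → x = -0.657; check Q = 1.8880e-04
Then change container volume by factor 1.25 (V_new/V_old).
Step 2:
                  E         L
  Initial     1.602   0.09193
  Change          0         0
  Equil       1.602   0.09193
  solve Keq expr → x = 0; check Q = 1.8880e-04

[L]_eq = 0.09193 M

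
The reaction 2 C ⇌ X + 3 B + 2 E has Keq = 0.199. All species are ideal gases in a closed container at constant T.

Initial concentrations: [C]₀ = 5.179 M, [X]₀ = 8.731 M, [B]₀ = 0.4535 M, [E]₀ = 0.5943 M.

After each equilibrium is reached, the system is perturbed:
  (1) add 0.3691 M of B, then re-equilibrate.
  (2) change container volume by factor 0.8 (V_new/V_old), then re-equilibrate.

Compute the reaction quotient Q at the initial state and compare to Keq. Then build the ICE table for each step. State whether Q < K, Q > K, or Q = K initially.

Q₀ = 0.01072 vs Keq = 0.199 ⇒ Q<K, forward
Step 1:
                   C          X          B          E
  I            5.179      8.731     0.4535     0.5943
  C           -0.287     0.1435     0.4305      0.287
  E            4.892      8.875      0.884     0.8813
  solve Keq expr → x = 0.1435; check Q = 0.199
Then add 0.3691 M of B.
Step 2:
                   C          X          B          E
  I            4.892      8.875      1.253     0.8813
  C           0.1515   -0.07573    -0.2272    -0.1515
  E            5.043      8.799      1.026     0.7299
  solve Keq expr → x = -0.07573; check Q = 0.199
Then change container volume by factor 0.8 (V_new/V_old).
Step 3:
                   C          X          B          E
  I            6.304         11      1.282     0.9123
  C           0.1362   -0.06808    -0.2042    -0.1362
  E             6.44      10.93      1.078     0.7762
  solve Keq expr → x = -0.06808; check Q = 0.199

Q₀ = 0.01072; Q < K (proceeds forward)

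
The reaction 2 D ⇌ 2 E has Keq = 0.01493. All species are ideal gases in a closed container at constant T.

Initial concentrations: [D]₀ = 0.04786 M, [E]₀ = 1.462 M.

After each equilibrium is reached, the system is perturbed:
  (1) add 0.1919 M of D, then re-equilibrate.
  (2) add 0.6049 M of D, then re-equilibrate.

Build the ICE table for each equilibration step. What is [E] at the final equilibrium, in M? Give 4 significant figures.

Q₀ = 933.1 vs Keq = 0.01493 ⇒ Q>K, reverse
Step 1:
                    D           E
  I           0.04786       1.462
  C             1.298      -1.298
  E             1.345      0.1644
  solve Keq expr → x = -0.6488; check Q = 0.01493
Then add 0.1919 M of D.
Step 2:
                    D           E
  I             1.537      0.1644
  C          -0.02089     0.02089
  E             1.516      0.1853
  solve Keq expr → x = 0.01045; check Q = 0.01493
Then add 0.6049 M of D.
Step 3:
                    D           E
  I             2.121      0.1853
  C          -0.06586     0.06586
  E             2.056      0.2512
  solve Keq expr → x = 0.03293; check Q = 0.01493

[E]_eq = 0.2512 M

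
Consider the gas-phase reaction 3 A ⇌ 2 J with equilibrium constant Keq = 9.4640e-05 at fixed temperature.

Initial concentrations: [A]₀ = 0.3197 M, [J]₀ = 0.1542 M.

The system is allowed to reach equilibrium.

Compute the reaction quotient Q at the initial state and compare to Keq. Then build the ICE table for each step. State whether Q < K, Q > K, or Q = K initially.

Q₀ = 0.7277 vs Keq = 9.4640e-05 ⇒ Q>K, reverse
Step 1:
                  A         J
  I          0.3197    0.1542
  C          0.2254   -0.1503
  E          0.5451  0.003915
  solve Keq expr → x = -0.07514; check Q = 9.4640e-05

Q₀ = 0.7277; Q > K (proceeds reverse)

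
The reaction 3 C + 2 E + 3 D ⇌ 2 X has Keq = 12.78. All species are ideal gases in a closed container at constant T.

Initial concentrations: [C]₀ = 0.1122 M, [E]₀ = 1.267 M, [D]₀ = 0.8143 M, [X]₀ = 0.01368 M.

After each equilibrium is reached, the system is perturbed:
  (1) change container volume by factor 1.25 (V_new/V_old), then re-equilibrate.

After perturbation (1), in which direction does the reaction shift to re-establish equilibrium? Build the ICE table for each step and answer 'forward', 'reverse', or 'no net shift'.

Direction: reverse

Q₀ = 0.1529 vs Keq = 12.78 ⇒ Q<K, forward
Step 1:
                    C           E           D           X
  Initial      0.1122       1.267      0.8143     0.01368
  Change     -0.04931    -0.03287    -0.04931     0.03287
  Equil       0.06289       1.234       0.765     0.04655
  solve Keq expr → x = 0.01644; check Q = 12.78
Then change container volume by factor 1.25 (V_new/V_old).
Step 2:
                    C           E           D           X
  Initial     0.05031      0.9873       0.612     0.03724
  Change      0.01339    0.008926     0.01339   -0.008926
  Equil        0.0637      0.9962      0.6254     0.02832
  solve Keq expr → x = -0.004463; check Q = 12.78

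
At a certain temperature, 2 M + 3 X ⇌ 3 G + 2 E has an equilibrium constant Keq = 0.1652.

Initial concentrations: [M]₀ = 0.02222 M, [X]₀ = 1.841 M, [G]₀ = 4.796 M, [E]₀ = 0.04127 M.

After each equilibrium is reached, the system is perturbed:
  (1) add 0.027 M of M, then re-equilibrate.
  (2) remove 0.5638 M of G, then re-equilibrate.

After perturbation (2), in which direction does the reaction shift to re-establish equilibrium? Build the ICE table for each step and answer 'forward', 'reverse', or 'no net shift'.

Direction: forward

Q₀ = 60.99 vs Keq = 0.1652 ⇒ Q>K, reverse
Step 1:
                    M           X           G           E
  init        0.02222       1.841       4.796     0.04127
  Δ           0.03536     0.05305    -0.05305    -0.03536
  eq          0.05758       1.894       4.743    0.005906
  solve Keq expr → x = -0.01768; check Q = 0.1652
Then add 0.027 M of M.
Step 2:
                    M           X           G           E
  init        0.08458       1.894       4.743    0.005906
  Δ          -0.00248    -0.00372     0.00372     0.00248
  eq           0.0821        1.89       4.747    0.008387
  solve Keq expr → x = 0.00124; check Q = 0.1652
Then remove 0.5638 M of G.
Step 3:
                    M           X           G           E
  init         0.0821        1.89       4.183    0.008387
  Δ         -0.001536   -0.002303    0.002303    0.001536
  eq          0.08057       1.888       4.185    0.009922
  solve Keq expr → x = 7.6777e-04; check Q = 0.1652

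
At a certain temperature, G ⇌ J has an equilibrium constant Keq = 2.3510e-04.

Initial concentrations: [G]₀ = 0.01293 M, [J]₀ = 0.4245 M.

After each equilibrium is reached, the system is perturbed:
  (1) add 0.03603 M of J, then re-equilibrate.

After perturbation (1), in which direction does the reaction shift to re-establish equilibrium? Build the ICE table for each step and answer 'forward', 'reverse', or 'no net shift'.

Q₀ = 32.83 vs Keq = 2.3510e-04 ⇒ Q>K, reverse
Step 1:
                   G          J
  I          0.01293     0.4245
  C           0.4244    -0.4244
  E           0.4373 1.0282e-04
  solve Keq expr → x = -0.4244; check Q = 2.3510e-04
Then add 0.03603 M of J.
Step 2:
                   G          J
  I           0.4373    0.03613
  C          0.03602   -0.03602
  E           0.4733 1.1128e-04
  solve Keq expr → x = -0.03602; check Q = 2.3510e-04

Direction: reverse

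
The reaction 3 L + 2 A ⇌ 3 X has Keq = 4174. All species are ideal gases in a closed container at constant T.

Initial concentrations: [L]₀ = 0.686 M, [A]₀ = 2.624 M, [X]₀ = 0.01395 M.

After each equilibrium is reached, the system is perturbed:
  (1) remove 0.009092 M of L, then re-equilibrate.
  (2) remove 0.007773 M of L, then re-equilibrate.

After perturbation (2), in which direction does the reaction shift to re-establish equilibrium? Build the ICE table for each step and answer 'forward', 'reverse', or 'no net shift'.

Q₀ = 1.2213e-06 vs Keq = 4174 ⇒ Q<K, forward
Step 1:
                   L          A          X
  init         0.686      2.624    0.01395
  Δ          -0.6611    -0.4407     0.6611
  eq         0.02491      2.183      0.675
  solve Keq expr → x = 0.2204; check Q = 4174
Then remove 0.009092 M of L.
Step 2:
                   L          A          X
  init       0.01582      2.183      0.675
  Δ         0.008726   0.005818  -0.008726
  eq         0.02455      2.189     0.6663
  solve Keq expr → x = -0.002909; check Q = 4174
Then remove 0.007773 M of L.
Step 3:
                   L          A          X
  init       0.01677      2.189     0.6663
  Δ         0.007461   0.004974  -0.007461
  eq         0.02423      2.194     0.6589
  solve Keq expr → x = -0.002487; check Q = 4174

Direction: reverse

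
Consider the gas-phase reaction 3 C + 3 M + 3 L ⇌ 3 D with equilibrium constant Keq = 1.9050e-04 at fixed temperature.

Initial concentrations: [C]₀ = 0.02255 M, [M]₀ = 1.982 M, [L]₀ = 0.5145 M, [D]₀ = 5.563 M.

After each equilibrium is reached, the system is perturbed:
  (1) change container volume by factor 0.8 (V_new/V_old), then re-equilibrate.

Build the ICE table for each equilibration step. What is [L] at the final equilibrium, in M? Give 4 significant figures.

Q₀ = 1.4159e+07 vs Keq = 1.9050e-04 ⇒ Q>K, reverse
Step 1:
                    C           M           L           D
  I           0.02255       1.982      0.5145       5.563
  C             2.858       2.858       2.858      -2.858
  E              2.88        4.84       3.372       2.705
  solve Keq expr → x = -0.9526; check Q = 1.9050e-04
Then change container volume by factor 0.8 (V_new/V_old).
Step 2:
                    C           M           L           D
  I             3.601        6.05       4.215       3.381
  C           -0.4477     -0.4477     -0.4477      0.4477
  E             3.153       5.602       3.768       3.829
  solve Keq expr → x = 0.1492; check Q = 1.9050e-04

[L]_eq = 3.768 M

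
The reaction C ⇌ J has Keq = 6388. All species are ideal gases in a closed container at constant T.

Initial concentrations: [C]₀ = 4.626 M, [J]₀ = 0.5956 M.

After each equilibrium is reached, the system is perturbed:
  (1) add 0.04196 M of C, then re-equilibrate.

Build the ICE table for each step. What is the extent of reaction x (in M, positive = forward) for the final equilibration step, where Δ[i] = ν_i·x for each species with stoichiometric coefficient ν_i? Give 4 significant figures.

x = 0.04195 M

Q₀ = 0.1288 vs Keq = 6388 ⇒ Q<K, forward
Step 1:
                  C         J
  I           4.626    0.5956
  C          -4.625     4.625
  E       8.1728e-04     5.221
  solve Keq expr → x = 4.625; check Q = 6388
Then add 0.04196 M of C.
Step 2:
                  C         J
  I         0.04278     5.221
  C        -0.04195   0.04195
  E       8.2385e-04     5.263
  solve Keq expr → x = 0.04195; check Q = 6388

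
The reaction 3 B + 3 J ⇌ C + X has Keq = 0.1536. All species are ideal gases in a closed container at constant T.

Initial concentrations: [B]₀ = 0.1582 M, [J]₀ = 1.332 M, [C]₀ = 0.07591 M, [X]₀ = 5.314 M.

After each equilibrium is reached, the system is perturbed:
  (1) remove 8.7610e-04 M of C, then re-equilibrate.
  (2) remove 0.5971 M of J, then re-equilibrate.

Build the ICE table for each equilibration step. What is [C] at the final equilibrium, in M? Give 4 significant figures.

Q₀ = 43.11 vs Keq = 0.1536 ⇒ Q>K, reverse
Step 1:
                    B           J           C           X
  init         0.1582       1.332     0.07591       5.314
  Δ            0.2114      0.2114    -0.07047    -0.07047
  eq           0.3696       1.543    0.005438       5.244
  solve Keq expr → x = -0.07047; check Q = 0.1536
Then remove 8.7610e-04 M of C.
Step 2:
                    B           J           C           X
  init         0.3696       1.543    0.004562       5.244
  Δ         -0.002259   -0.002259  7.5285e-04  7.5285e-04
  eq           0.3674       1.541    0.005315       5.244
  solve Keq expr → x = 7.5285e-04; check Q = 0.1536
Then remove 0.5971 M of J.
Step 3:
                    B           J           C           X
  init         0.3674      0.9441    0.005315       5.244
  Δ           0.01176     0.01176    -0.00392    -0.00392
  eq           0.3791      0.9558    0.001395        5.24
  solve Keq expr → x = -0.00392; check Q = 0.1536

[C]_eq = 0.001395 M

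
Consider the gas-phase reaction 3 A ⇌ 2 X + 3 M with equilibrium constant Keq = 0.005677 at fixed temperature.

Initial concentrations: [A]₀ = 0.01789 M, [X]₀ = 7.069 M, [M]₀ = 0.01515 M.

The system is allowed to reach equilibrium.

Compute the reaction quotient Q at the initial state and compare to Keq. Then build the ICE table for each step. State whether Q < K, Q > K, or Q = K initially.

Q₀ = 30.35; Q > K (proceeds reverse)

Q₀ = 30.35 vs Keq = 0.005677 ⇒ Q>K, reverse
Step 1:
                    A           X           M
  init        0.01789       7.069     0.01515
  Δ           0.01362   -0.009082    -0.01362
  eq          0.03151        7.06    0.001528
  solve Keq expr → x = -0.004541; check Q = 0.005677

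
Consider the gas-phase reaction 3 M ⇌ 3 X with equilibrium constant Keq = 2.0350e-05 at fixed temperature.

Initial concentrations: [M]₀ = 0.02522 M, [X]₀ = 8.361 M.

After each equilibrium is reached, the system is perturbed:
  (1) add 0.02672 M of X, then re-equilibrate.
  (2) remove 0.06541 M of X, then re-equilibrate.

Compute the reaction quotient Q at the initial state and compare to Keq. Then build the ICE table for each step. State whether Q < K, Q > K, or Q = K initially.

Q₀ = 3.6437e+07; Q > K (proceeds reverse)

Q₀ = 3.6437e+07 vs Keq = 2.0350e-05 ⇒ Q>K, reverse
Step 1:
                    M           X
  init        0.02522       8.361
  Δ             8.138      -8.138
  eq            8.163      0.2229
  solve Keq expr → x = -2.713; check Q = 2.0350e-05
Then add 0.02672 M of X.
Step 2:
                    M           X
  init          8.163      0.2496
  Δ           0.02601    -0.02601
  eq            8.189      0.2236
  solve Keq expr → x = -0.00867; check Q = 2.0350e-05
Then remove 0.06541 M of X.
Step 3:
                    M           X
  init          8.189      0.1582
  Δ          -0.06367     0.06367
  eq            8.126      0.2218
  solve Keq expr → x = 0.02122; check Q = 2.0350e-05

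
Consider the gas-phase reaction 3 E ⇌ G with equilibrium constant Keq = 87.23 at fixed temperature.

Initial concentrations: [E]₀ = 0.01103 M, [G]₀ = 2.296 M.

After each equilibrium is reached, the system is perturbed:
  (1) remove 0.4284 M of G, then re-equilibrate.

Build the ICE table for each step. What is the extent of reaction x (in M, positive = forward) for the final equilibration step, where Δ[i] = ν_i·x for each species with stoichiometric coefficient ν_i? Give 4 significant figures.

x = 0.00669 M

Q₀ = 1.7110e+06 vs Keq = 87.23 ⇒ Q>K, reverse
Step 1:
                  E         G
  Initial   0.01103     2.296
  Change     0.2823   -0.0941
  Equil      0.2933     2.202
  solve Keq expr → x = -0.0941; check Q = 87.23
Then remove 0.4284 M of G.
Step 2:
                  E         G
  Initial    0.2933     1.773
  Change   -0.02007   0.00669
  Equil      0.2733      1.78
  solve Keq expr → x = 0.00669; check Q = 87.23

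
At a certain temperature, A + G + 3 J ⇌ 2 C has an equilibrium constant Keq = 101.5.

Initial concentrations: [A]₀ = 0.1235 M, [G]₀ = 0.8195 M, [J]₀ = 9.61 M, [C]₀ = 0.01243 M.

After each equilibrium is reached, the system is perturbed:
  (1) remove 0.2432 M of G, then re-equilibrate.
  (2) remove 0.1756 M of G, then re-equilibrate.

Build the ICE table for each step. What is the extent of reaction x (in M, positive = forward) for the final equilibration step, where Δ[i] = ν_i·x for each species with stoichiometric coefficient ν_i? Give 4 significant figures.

Q₀ = 1.7201e-06 vs Keq = 101.5 ⇒ Q<K, forward
Step 1:
                   A          G          J          C
  I           0.1235     0.8195       9.61    0.01243
  C          -0.1235    -0.1235    -0.3705      0.247
  E       1.2078e-06      0.696       9.24     0.2594
  solve Keq expr → x = 0.1235; check Q = 101.5
Then remove 0.2432 M of G.
Step 2:
                   A          G          J          C
  I       1.2078e-06     0.4528       9.24     0.2594
  C       6.4871e-07 6.4871e-07 1.9461e-06 -1.2974e-06
  E       1.8566e-06     0.4528       9.24     0.2594
  solve Keq expr → x = -6.4871e-07; check Q = 101.5
Then remove 0.1756 M of G.
Step 3:
                   A          G          J          C
  I       1.8566e-06     0.2772       9.24     0.2594
  C       1.1760e-06 1.1760e-06 3.5280e-06 -2.3520e-06
  E       3.0326e-06     0.2772       9.24     0.2594
  solve Keq expr → x = -1.1760e-06; check Q = 101.5

x = -1.1760e-06 M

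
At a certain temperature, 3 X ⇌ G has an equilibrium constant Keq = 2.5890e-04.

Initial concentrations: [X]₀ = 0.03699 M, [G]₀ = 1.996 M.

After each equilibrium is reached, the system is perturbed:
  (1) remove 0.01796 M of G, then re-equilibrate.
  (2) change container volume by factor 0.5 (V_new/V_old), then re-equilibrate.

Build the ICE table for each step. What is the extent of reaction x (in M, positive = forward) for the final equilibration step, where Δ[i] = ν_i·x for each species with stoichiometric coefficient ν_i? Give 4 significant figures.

x = 0.2359 M

Q₀ = 3.9437e+04 vs Keq = 2.5890e-04 ⇒ Q>K, reverse
Step 1:
                   X          G
  init       0.03699      1.996
  Δ            5.831     -1.944
  eq           5.868    0.05231
  solve Keq expr → x = -1.944; check Q = 2.5890e-04
Then remove 0.01796 M of G.
Step 2:
                   X          G
  init         5.868    0.03435
  Δ         -0.04991    0.01664
  eq           5.818    0.05099
  solve Keq expr → x = 0.01664; check Q = 2.5890e-04
Then change container volume by factor 0.5 (V_new/V_old).
Step 3:
                   X          G
  init         11.64      0.102
  Δ          -0.7078     0.2359
  eq           10.93     0.3379
  solve Keq expr → x = 0.2359; check Q = 2.5890e-04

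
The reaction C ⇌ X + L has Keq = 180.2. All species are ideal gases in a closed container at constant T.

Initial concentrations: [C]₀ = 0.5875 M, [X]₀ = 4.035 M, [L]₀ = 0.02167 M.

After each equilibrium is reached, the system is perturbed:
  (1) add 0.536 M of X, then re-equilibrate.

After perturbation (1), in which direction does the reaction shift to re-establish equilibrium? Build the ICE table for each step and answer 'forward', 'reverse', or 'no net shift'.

Direction: reverse

Q₀ = 0.1488 vs Keq = 180.2 ⇒ Q<K, forward
Step 1:
                    C           X           L
  I            0.5875       4.035     0.02167
  C           -0.5723      0.5723      0.5723
  E           0.01519       4.607       0.594
  solve Keq expr → x = 0.5723; check Q = 180.2
Then add 0.536 M of X.
Step 2:
                    C           X           L
  I           0.01519       5.143       0.594
  C          0.001712   -0.001712   -0.001712
  E            0.0169       5.142      0.5923
  solve Keq expr → x = -0.001712; check Q = 180.2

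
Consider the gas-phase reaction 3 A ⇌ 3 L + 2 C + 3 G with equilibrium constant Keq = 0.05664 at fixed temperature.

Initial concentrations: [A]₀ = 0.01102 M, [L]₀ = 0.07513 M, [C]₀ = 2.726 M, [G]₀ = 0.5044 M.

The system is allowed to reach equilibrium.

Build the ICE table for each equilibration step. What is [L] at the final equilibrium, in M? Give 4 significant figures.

Q₀ = 302.2 vs Keq = 0.05664 ⇒ Q>K, reverse
Step 1:
                   A          L          C          G
  init       0.01102    0.07513      2.726     0.5044
  Δ          0.04899   -0.04899   -0.03266   -0.04899
  eq         0.06001    0.02614      2.693     0.4554
  solve Keq expr → x = -0.01633; check Q = 0.05664

[L]_eq = 0.02614 M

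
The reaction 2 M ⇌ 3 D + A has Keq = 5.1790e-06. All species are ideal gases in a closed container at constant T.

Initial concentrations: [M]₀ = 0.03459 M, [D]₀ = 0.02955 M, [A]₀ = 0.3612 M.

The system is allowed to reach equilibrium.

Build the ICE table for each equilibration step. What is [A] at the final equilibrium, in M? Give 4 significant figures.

[A]_eq = 0.3525 M

Q₀ = 0.00779 vs Keq = 5.1790e-06 ⇒ Q>K, reverse
Step 1:
                  M         D         A
  init      0.03459   0.02955    0.3612
  Δ         0.01742  -0.02614 -0.008712
  eq        0.05201  0.003413    0.3525
  solve Keq expr → x = -0.008712; check Q = 5.1790e-06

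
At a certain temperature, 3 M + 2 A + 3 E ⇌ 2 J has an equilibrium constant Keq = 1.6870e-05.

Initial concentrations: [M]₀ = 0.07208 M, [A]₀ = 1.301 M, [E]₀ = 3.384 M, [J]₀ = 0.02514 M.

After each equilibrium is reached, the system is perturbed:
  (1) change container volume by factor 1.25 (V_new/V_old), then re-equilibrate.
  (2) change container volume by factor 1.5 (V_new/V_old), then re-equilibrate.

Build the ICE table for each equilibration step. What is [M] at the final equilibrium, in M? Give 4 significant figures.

[M]_eq = 0.0584 M

Q₀ = 0.02573 vs Keq = 1.6870e-05 ⇒ Q>K, reverse
Step 1:
                  M         A         E         J
  Initial   0.07208     1.301     3.384   0.02514
  Change    0.03588   0.02392   0.03588  -0.02392
  Equil       0.108     1.325      3.42  0.001221
  solve Keq expr → x = -0.01196; check Q = 1.6870e-05
Then change container volume by factor 1.25 (V_new/V_old).
Step 2:
                  M         A         E         J
  Initial   0.08637      1.06     2.736 9.7665e-04
  Change  7.0508e-04 4.7005e-04 7.0508e-04 -4.7005e-04
  Equil     0.08707      1.06     2.737 5.0660e-04
  solve Keq expr → x = -2.3503e-04; check Q = 1.6870e-05
Then change container volume by factor 1.5 (V_new/V_old).
Step 3:
                  M         A         E         J
  Initial   0.05805    0.7069     1.824 3.3773e-04
  Change  3.5502e-04 2.3668e-04 3.5502e-04 -2.3668e-04
  Equil      0.0584    0.7072     1.825 1.0105e-04
  solve Keq expr → x = -1.1834e-04; check Q = 1.6870e-05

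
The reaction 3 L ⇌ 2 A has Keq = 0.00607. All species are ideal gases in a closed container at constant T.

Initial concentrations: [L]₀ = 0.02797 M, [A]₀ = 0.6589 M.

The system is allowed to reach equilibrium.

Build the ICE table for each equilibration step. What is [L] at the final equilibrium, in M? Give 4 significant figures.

[L]_eq = 0.9142 M

Q₀ = 1.9841e+04 vs Keq = 0.00607 ⇒ Q>K, reverse
Step 1:
                  L         A
  I         0.02797    0.6589
  C          0.8862   -0.5908
  E          0.9142    0.0681
  solve Keq expr → x = -0.2954; check Q = 0.00607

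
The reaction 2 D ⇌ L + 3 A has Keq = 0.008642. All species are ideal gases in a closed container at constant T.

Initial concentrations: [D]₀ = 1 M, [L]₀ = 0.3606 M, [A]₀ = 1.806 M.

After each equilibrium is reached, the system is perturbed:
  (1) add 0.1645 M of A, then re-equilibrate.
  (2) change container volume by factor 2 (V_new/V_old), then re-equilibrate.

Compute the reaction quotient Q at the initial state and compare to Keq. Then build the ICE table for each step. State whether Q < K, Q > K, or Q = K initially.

Q₀ = 2.124; Q > K (proceeds reverse)

Q₀ = 2.124 vs Keq = 0.008642 ⇒ Q>K, reverse
Step 1:
                    D           L           A
  init              1      0.3606       1.806
  Δ            0.6429     -0.3215     -0.9644
  eq            1.643     0.03913      0.8416
  solve Keq expr → x = -0.3215; check Q = 0.008642
Then add 0.1645 M of A.
Step 2:
                    D           L           A
  init          1.643     0.03913       1.006
  Δ           0.02527    -0.01263     -0.0379
  eq            1.668      0.0265      0.9682
  solve Keq expr → x = -0.01263; check Q = 0.008642
Then change container volume by factor 2 (V_new/V_old).
Step 3:
                    D           L           A
  init         0.8341     0.01325      0.4841
  Δ          -0.04068     0.02034     0.06101
  eq           0.7934     0.03359      0.5451
  solve Keq expr → x = 0.02034; check Q = 0.008642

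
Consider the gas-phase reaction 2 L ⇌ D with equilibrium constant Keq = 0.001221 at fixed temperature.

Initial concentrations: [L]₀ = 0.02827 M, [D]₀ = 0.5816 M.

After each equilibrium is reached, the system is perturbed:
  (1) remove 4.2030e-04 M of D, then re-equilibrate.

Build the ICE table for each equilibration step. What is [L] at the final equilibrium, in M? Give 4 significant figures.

[L]_eq = 1.187 M

Q₀ = 727.7 vs Keq = 0.001221 ⇒ Q>K, reverse
Step 1:
                    L           D
  Initial     0.02827      0.5816
  Change         1.16     -0.5799
  Equil         1.188    0.001723
  solve Keq expr → x = -0.5799; check Q = 0.001221
Then remove 4.2030e-04 M of D.
Step 2:
                    L           D
  Initial       1.188    0.001303
  Change  -8.3575e-04  4.1788e-04
  Equil         1.187    0.001721
  solve Keq expr → x = 4.1788e-04; check Q = 0.001221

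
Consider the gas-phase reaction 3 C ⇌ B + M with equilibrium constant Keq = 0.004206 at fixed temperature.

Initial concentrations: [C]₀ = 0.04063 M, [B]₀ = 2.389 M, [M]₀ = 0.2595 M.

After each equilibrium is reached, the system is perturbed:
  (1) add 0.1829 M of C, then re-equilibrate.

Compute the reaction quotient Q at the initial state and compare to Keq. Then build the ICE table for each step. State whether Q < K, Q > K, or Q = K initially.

Q₀ = 9243 vs Keq = 0.004206 ⇒ Q>K, reverse
Step 1:
                    C           B           M
  Initial     0.04063       2.389      0.2595
  Change       0.7753     -0.2584     -0.2584
  Equil        0.8159       2.131    0.001072
  solve Keq expr → x = -0.2584; check Q = 0.004206
Then add 0.1829 M of C.
Step 2:
                    C           B           M
  Initial      0.9988       2.131    0.001072
  Change    -0.002635  8.7849e-04  8.7849e-04
  Equil        0.9962       2.131    0.001951
  solve Keq expr → x = 8.7849e-04; check Q = 0.004206

Q₀ = 9243; Q > K (proceeds reverse)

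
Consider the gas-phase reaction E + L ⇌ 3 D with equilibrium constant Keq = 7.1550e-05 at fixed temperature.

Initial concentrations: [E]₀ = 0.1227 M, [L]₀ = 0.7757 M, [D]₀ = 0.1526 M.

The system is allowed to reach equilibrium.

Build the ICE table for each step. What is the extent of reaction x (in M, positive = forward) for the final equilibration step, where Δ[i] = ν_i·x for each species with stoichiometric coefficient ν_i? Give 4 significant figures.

x = -0.04374 M

Q₀ = 0.03734 vs Keq = 7.1550e-05 ⇒ Q>K, reverse
Step 1:
                   E          L          D
  init        0.1227     0.7757     0.1526
  Δ          0.04374    0.04374    -0.1312
  eq          0.1664     0.8194    0.02137
  solve Keq expr → x = -0.04374; check Q = 7.1550e-05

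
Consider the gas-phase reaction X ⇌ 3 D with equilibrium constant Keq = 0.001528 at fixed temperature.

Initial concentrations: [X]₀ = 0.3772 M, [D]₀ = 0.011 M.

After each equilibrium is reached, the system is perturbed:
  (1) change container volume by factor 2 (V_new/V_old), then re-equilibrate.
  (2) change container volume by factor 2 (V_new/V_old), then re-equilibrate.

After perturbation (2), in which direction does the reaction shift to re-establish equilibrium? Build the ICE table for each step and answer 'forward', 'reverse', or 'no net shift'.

Q₀ = 3.5286e-06 vs Keq = 0.001528 ⇒ Q<K, forward
Step 1:
                  X         D
  Initial    0.3772     0.011
  Change   -0.02349   0.07046
  Equil      0.3537   0.08146
  solve Keq expr → x = 0.02349; check Q = 0.001528
Then change container volume by factor 2 (V_new/V_old).
Step 2:
                  X         D
  Initial    0.1769   0.04073
  Change  -0.007659   0.02298
  Equil      0.1692    0.0637
  solve Keq expr → x = 0.007659; check Q = 0.001528
Then change container volume by factor 2 (V_new/V_old).
Step 3:
                  X         D
  Initial    0.0846   0.03185
  Change   -0.00584   0.01752
  Equil     0.07876   0.04937
  solve Keq expr → x = 0.00584; check Q = 0.001528

Direction: forward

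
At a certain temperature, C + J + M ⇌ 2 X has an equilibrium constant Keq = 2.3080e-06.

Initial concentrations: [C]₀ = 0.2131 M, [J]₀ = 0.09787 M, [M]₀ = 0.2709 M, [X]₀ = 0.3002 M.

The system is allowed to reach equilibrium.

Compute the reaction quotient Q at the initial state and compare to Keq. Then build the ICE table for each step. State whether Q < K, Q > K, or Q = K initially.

Q₀ = 15.95 vs Keq = 2.3080e-06 ⇒ Q>K, reverse
Step 1:
                  C         J         M         X
  I          0.2131   0.09787    0.2709    0.3002
  C            0.15      0.15      0.15   -0.2999
  E          0.3631    0.2478    0.4209 2.9562e-04
  solve Keq expr → x = -0.15; check Q = 2.3080e-06

Q₀ = 15.95; Q > K (proceeds reverse)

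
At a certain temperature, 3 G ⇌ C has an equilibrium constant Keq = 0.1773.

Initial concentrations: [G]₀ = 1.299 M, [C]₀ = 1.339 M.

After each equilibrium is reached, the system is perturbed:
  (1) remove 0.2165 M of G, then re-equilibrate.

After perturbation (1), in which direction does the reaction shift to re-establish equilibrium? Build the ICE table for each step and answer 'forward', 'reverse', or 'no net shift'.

Direction: reverse

Q₀ = 0.6109 vs Keq = 0.1773 ⇒ Q>K, reverse
Step 1:
                    G           C
  init          1.299       1.339
  Δ            0.5661     -0.1887
  eq            1.865        1.15
  solve Keq expr → x = -0.1887; check Q = 0.1773
Then remove 0.2165 M of G.
Step 2:
                    G           C
  init          1.649        1.15
  Δ            0.1829    -0.06098
  eq            1.832       1.089
  solve Keq expr → x = -0.06098; check Q = 0.1773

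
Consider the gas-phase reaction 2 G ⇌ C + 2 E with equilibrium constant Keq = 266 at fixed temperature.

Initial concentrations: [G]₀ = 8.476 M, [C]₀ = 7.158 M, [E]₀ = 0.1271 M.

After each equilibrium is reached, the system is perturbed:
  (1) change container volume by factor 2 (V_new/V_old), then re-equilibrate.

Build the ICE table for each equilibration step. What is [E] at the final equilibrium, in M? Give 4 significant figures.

Q₀ = 0.00161 vs Keq = 266 ⇒ Q<K, forward
Step 1:
                  G         C         E
  Initial     8.476     7.158    0.1271
  Change      -7.04      3.52      7.04
  Equil       1.436     10.68     7.167
  solve Keq expr → x = 3.52; check Q = 266
Then change container volume by factor 2 (V_new/V_old).
Step 2:
                  G         C         E
  Initial     0.718     5.339     3.584
  Change    -0.1803   0.09014    0.1803
  Equil      0.5377     5.429     3.764
  solve Keq expr → x = 0.09014; check Q = 266

[E]_eq = 3.764 M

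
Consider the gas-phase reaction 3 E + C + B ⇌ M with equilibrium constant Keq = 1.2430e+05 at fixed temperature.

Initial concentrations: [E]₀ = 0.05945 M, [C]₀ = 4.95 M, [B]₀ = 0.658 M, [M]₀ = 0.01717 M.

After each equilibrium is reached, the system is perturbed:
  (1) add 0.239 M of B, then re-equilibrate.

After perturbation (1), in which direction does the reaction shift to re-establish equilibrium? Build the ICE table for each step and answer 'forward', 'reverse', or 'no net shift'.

Q₀ = 25.09 vs Keq = 1.2430e+05 ⇒ Q<K, forward
Step 1:
                    E           C           B           M
  init        0.05945        4.95       0.658     0.01717
  Δ          -0.05496    -0.01832    -0.01832     0.01832
  eq          0.00449       4.932      0.6397     0.03549
  solve Keq expr → x = 0.01832; check Q = 1.2430e+05
Then add 0.239 M of B.
Step 2:
                    E           C           B           M
  init        0.00449       4.932      0.8787     0.03549
  Δ       -4.4494e-04 -1.4831e-04 -1.4831e-04  1.4831e-04
  eq         0.004045       4.932      0.8785     0.03564
  solve Keq expr → x = 1.4831e-04; check Q = 1.2430e+05

Direction: forward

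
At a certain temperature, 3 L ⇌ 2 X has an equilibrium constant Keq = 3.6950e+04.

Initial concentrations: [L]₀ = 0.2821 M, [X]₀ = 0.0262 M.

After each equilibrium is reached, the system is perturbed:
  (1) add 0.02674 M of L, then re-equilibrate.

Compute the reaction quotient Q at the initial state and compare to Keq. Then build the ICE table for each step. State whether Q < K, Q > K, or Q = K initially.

Q₀ = 0.03058 vs Keq = 3.6950e+04 ⇒ Q<K, forward
Step 1:
                    L           X
  Initial      0.2821      0.0262
  Change      -0.2716      0.1811
  Equil       0.01051      0.2073
  solve Keq expr → x = 0.09053; check Q = 3.6950e+04
Then add 0.02674 M of L.
Step 2:
                    L           X
  Initial     0.03725      0.2073
  Change     -0.02616     0.01744
  Equil        0.0111      0.2247
  solve Keq expr → x = 0.008719; check Q = 3.6950e+04

Q₀ = 0.03058; Q < K (proceeds forward)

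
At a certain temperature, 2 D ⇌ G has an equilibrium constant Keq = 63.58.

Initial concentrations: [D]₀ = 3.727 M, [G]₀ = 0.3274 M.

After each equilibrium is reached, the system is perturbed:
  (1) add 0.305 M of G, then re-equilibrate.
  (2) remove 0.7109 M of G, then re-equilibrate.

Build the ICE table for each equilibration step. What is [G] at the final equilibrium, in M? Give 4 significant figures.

[G]_eq = 1.703 M

Q₀ = 0.02357 vs Keq = 63.58 ⇒ Q<K, forward
Step 1:
                  D         G
  Initial     3.727    0.3274
  Change     -3.545     1.773
  Equil      0.1817       2.1
  solve Keq expr → x = 1.773; check Q = 63.58
Then add 0.305 M of G.
Step 2:
                  D         G
  Initial    0.1817     2.405
  Change     0.0125 -0.006249
  Equil      0.1942     2.399
  solve Keq expr → x = -0.006249; check Q = 63.58
Then remove 0.7109 M of G.
Step 3:
                  D         G
  Initial    0.1942     1.688
  Change   -0.03057   0.01528
  Equil      0.1637     1.703
  solve Keq expr → x = 0.01528; check Q = 63.58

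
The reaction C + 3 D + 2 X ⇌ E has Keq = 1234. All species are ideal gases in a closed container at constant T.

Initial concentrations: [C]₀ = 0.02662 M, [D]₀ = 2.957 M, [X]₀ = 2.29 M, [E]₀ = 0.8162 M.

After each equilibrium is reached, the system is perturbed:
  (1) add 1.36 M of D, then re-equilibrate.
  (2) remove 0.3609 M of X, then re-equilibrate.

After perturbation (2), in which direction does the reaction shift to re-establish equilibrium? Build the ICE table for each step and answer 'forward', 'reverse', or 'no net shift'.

Direction: reverse

Q₀ = 0.2261 vs Keq = 1234 ⇒ Q<K, forward
Step 1:
                    C           D           X           E
  init        0.02662       2.957        2.29      0.8162
  Δ          -0.02661    -0.07984    -0.05323     0.02661
  eq       5.7317e-06       2.877       2.237      0.8428
  solve Keq expr → x = 0.02661; check Q = 1234
Then add 1.36 M of D.
Step 2:
                    C           D           X           E
  init     5.7317e-06       4.237       2.237      0.8428
  Δ       -3.9371e-06 -1.1811e-05 -7.8743e-06  3.9371e-06
  eq       1.7946e-06       4.237       2.237      0.8428
  solve Keq expr → x = 3.9371e-06; check Q = 1234
Then remove 0.3609 M of X.
Step 3:
                    C           D           X           E
  init     1.7946e-06       4.237       1.876      0.8428
  Δ        7.5693e-07  2.2708e-06  1.5139e-06 -7.5693e-07
  eq       2.5515e-06       4.237       1.876      0.8428
  solve Keq expr → x = -7.5693e-07; check Q = 1234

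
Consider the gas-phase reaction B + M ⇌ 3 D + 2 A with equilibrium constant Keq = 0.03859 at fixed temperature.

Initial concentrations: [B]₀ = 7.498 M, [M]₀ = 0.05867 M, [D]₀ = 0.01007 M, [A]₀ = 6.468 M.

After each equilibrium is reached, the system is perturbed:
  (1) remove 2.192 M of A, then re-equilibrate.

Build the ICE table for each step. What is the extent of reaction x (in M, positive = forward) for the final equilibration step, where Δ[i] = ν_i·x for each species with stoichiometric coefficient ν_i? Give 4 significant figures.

Q₀ = 9.7111e-05 vs Keq = 0.03859 ⇒ Q<K, forward
Step 1:
                    B           M           D           A
  init          7.498     0.05867     0.01007       6.468
  Δ          -0.01833    -0.01833     0.05498     0.03665
  eq             7.48     0.04034     0.06505       6.505
  solve Keq expr → x = 0.01833; check Q = 0.03859
Then remove 2.192 M of A.
Step 2:
                    B           M           D           A
  init           7.48     0.04034     0.06505       4.313
  Δ         -0.005438   -0.005438     0.01631     0.01088
  eq            7.474     0.03491     0.08136       4.324
  solve Keq expr → x = 0.005438; check Q = 0.03859

x = 0.005438 M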